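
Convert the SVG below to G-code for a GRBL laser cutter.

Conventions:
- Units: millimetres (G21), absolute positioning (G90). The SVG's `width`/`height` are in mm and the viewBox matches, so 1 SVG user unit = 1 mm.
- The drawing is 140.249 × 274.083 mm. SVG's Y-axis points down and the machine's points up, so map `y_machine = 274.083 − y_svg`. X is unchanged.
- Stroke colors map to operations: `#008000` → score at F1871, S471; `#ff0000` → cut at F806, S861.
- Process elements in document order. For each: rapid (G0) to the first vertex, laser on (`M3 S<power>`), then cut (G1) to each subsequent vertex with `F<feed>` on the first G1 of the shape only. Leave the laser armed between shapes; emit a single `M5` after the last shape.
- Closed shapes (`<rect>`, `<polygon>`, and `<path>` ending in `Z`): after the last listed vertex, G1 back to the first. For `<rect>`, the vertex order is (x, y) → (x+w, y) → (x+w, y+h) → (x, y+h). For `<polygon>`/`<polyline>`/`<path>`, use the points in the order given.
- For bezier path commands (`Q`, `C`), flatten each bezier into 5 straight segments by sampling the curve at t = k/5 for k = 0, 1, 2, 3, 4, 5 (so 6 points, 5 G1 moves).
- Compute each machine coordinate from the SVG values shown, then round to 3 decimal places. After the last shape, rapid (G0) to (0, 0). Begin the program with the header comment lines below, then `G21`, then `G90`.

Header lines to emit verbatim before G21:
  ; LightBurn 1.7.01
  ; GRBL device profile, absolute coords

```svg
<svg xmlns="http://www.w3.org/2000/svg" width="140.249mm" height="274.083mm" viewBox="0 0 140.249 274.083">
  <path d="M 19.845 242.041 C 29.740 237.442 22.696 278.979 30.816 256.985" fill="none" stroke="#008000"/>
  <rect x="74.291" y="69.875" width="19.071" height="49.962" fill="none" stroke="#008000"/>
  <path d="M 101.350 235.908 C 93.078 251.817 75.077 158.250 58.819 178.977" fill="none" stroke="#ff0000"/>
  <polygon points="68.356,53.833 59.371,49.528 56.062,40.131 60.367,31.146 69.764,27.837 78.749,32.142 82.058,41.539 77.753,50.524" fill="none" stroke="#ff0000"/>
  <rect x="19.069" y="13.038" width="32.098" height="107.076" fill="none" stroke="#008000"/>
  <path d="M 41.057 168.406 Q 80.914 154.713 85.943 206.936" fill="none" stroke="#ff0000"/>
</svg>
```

viewBox `0 0 140.249 274.083` with mm width/height → 1 unit = 1 mm. Flip: y_m = 274.083 − y_svg.

**Shape 1** — `<path>` cubic bezier, stroke `#008000` → score (S471, F1871). Control points (SVG): P0=(19.845,242.041), P1=(29.740,237.442), P2=(22.696,278.979), P3=(30.816,256.985); sampled at t=k/5. Machine vertices: (19.845,32.042) → (24.006,30.142) → (25.643,22.434) → (26.296,14.181) → (27.507,10.648) → (30.816,17.098). Open path.

**Shape 2** — `<rect>` rectangle, stroke `#008000` → score (S471, F1871). Machine vertices: (74.291,204.208) → (93.362,204.208) → (93.362,154.246) → (74.291,154.246) → (74.291,204.208). Closed: final G1 returns to the first vertex.

**Shape 3** — `<path>` cubic bezier, stroke `#ff0000` → cut (S861, F806). Control points (SVG): P0=(101.350,235.908), P1=(93.078,251.817), P2=(75.077,158.250), P3=(58.819,178.977); sampled at t=k/5. Machine vertices: (101.350,38.175) → (95.311,39.977) → (87.488,57.311) → (78.431,79.439) → (68.691,95.617) → (58.819,95.106). Open path.

**Shape 4** — `<polygon>` regular polygon, stroke `#ff0000` → cut (S861, F806). Machine vertices: (68.356,220.250) → (59.371,224.555) → (56.062,233.952) → (60.367,242.937) → (69.764,246.246) → (78.749,241.941) → (82.058,232.544) → (77.753,223.559) → (68.356,220.250). Closed: final G1 returns to the first vertex.

**Shape 5** — `<rect>` rectangle, stroke `#008000` → score (S471, F1871). Machine vertices: (19.069,261.045) → (51.167,261.045) → (51.167,153.969) → (19.069,153.969) → (19.069,261.045). Closed: final G1 returns to the first vertex.

**Shape 6** — `<path>` quadratic bezier, stroke `#ff0000` → cut (S861, F806). Control points (SVG): P0=(41.057,168.406), P1=(80.914,154.713), P2=(85.943,206.936); sampled at t=k/5. Machine vertices: (41.057,105.677) → (55.607,108.518) → (67.370,106.085) → (76.347,98.379) → (82.538,85.400) → (85.943,67.147). Open path.

; LightBurn 1.7.01
; GRBL device profile, absolute coords
G21
G90
G0 X19.845 Y32.042
M3 S471
G1 X24.006 Y30.142 F1871
G1 X25.643 Y22.434
G1 X26.296 Y14.181
G1 X27.507 Y10.648
G1 X30.816 Y17.098
G0 X74.291 Y204.208
M3 S471
G1 X93.362 Y204.208 F1871
G1 X93.362 Y154.246
G1 X74.291 Y154.246
G1 X74.291 Y204.208
G0 X101.350 Y38.175
M3 S861
G1 X95.311 Y39.977 F806
G1 X87.488 Y57.311
G1 X78.431 Y79.439
G1 X68.691 Y95.617
G1 X58.819 Y95.106
G0 X68.356 Y220.250
M3 S861
G1 X59.371 Y224.555 F806
G1 X56.062 Y233.952
G1 X60.367 Y242.937
G1 X69.764 Y246.246
G1 X78.749 Y241.941
G1 X82.058 Y232.544
G1 X77.753 Y223.559
G1 X68.356 Y220.250
G0 X19.069 Y261.045
M3 S471
G1 X51.167 Y261.045 F1871
G1 X51.167 Y153.969
G1 X19.069 Y153.969
G1 X19.069 Y261.045
G0 X41.057 Y105.677
M3 S861
G1 X55.607 Y108.518 F806
G1 X67.370 Y106.085
G1 X76.347 Y98.379
G1 X82.538 Y85.400
G1 X85.943 Y67.147
M5
G0 X0.000 Y0.000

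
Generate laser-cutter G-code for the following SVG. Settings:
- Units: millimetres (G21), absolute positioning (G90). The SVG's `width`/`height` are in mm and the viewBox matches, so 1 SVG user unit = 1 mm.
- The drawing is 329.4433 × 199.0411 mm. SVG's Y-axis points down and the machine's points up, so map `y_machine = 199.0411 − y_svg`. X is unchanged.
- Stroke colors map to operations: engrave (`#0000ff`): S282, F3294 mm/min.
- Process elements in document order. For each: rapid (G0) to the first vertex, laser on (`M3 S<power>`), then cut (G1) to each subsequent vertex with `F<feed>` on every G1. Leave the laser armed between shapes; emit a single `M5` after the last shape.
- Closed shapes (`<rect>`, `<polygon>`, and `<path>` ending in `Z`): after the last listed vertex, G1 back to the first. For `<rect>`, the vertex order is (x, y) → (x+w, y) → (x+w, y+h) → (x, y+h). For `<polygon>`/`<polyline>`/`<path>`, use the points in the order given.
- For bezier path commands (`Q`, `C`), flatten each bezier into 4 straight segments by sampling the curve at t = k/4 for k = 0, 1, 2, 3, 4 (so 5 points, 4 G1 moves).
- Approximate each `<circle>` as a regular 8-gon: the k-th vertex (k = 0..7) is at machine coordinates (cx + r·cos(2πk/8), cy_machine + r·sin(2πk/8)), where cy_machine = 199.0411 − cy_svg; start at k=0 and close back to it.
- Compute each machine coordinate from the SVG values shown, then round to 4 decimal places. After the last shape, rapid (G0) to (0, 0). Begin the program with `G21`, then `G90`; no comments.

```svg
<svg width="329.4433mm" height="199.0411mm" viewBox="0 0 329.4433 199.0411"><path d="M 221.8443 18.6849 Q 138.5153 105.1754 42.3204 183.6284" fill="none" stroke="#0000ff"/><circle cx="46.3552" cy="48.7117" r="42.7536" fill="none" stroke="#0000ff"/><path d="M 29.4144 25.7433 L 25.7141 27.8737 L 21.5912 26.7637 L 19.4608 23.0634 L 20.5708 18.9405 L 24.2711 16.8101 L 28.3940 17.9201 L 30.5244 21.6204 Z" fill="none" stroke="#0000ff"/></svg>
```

1 u = 1 mm; y_m = 199.0411 − y.

[1] `<path>` quadratic bezier, #0000ff→engrave S282 F3294: (221.8443,180.3562) → (179.3757,137.6133) → (135.2988,95.8751) → (89.6137,55.1415) → (42.3204,15.4127)

[2] `<circle>` circle, #0000ff→engrave S282 F3294: (89.1088,150.3294) → (76.5866,180.5608) → (46.3552,193.0830) → (16.1238,180.5608) → (3.6016,150.3294) → (16.1238,120.0980) → (46.3552,107.5758) → (76.5866,120.0980) → (89.1088,150.3294) (closed)

[3] `<path>` regular polygon, #0000ff→engrave S282 F3294: (29.4144,173.2978) → (25.7141,171.1674) → (21.5912,172.2774) → (19.4608,175.9777) → (20.5708,180.1006) → (24.2711,182.2310) → (28.3940,181.1210) → (30.5244,177.4207) → (29.4144,173.2978) (closed)

G21
G90
G0 X221.8443 Y180.3562
M3 S282
G1 X179.3757 Y137.6133 F3294
G1 X135.2988 Y95.8751 F3294
G1 X89.6137 Y55.1415 F3294
G1 X42.3204 Y15.4127 F3294
G0 X89.1088 Y150.3294
M3 S282
G1 X76.5866 Y180.5608 F3294
G1 X46.3552 Y193.0830 F3294
G1 X16.1238 Y180.5608 F3294
G1 X3.6016 Y150.3294 F3294
G1 X16.1238 Y120.0980 F3294
G1 X46.3552 Y107.5758 F3294
G1 X76.5866 Y120.0980 F3294
G1 X89.1088 Y150.3294 F3294
G0 X29.4144 Y173.2978
M3 S282
G1 X25.7141 Y171.1674 F3294
G1 X21.5912 Y172.2774 F3294
G1 X19.4608 Y175.9777 F3294
G1 X20.5708 Y180.1006 F3294
G1 X24.2711 Y182.2310 F3294
G1 X28.3940 Y181.1210 F3294
G1 X30.5244 Y177.4207 F3294
G1 X29.4144 Y173.2978 F3294
M5
G0 X0.0000 Y0.0000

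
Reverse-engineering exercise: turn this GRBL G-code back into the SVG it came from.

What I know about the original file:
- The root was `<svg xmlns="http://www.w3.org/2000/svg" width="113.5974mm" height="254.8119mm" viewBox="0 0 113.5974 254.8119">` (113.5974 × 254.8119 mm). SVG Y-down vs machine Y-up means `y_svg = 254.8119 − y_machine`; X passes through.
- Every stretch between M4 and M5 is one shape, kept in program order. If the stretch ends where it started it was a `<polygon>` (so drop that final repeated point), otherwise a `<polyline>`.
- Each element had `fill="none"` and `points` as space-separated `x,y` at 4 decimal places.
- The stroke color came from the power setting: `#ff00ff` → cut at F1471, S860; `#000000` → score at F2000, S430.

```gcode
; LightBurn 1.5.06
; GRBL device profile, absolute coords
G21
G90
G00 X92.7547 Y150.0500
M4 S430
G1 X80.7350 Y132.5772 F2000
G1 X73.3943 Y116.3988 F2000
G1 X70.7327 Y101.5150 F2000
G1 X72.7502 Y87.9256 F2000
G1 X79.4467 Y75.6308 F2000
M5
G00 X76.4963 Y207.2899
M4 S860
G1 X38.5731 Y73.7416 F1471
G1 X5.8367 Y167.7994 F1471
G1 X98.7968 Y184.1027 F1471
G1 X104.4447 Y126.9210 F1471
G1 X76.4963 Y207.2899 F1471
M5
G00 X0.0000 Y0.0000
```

Machine Y-up, SVG Y-down with viewBox height 254.8119, so y_svg = 254.8119 − y_machine; X carries over.

Run 1: the run's S430 means `#000000` (score). The run is open, so emit a `<polyline>` with points (Y-flipped): 92.7547,104.7619 80.7350,122.2347 73.3943,138.4131 70.7327,153.2969 72.7502,166.8863 79.4467,179.1811.

Run 2: power S860 maps to stroke `#ff00ff` (cut). The run returns to its start, so emit a `<polygon>` with points (Y-flipped): 76.4963,47.5220 38.5731,181.0703 5.8367,87.0125 98.7968,70.7092 104.4447,127.8909.

<svg xmlns="http://www.w3.org/2000/svg" width="113.5974mm" height="254.8119mm" viewBox="0 0 113.5974 254.8119">
  <polyline points="92.7547,104.7619 80.7350,122.2347 73.3943,138.4131 70.7327,153.2969 72.7502,166.8863 79.4467,179.1811" fill="none" stroke="#000000"/>
  <polygon points="76.4963,47.5220 38.5731,181.0703 5.8367,87.0125 98.7968,70.7092 104.4447,127.8909" fill="none" stroke="#ff00ff"/>
</svg>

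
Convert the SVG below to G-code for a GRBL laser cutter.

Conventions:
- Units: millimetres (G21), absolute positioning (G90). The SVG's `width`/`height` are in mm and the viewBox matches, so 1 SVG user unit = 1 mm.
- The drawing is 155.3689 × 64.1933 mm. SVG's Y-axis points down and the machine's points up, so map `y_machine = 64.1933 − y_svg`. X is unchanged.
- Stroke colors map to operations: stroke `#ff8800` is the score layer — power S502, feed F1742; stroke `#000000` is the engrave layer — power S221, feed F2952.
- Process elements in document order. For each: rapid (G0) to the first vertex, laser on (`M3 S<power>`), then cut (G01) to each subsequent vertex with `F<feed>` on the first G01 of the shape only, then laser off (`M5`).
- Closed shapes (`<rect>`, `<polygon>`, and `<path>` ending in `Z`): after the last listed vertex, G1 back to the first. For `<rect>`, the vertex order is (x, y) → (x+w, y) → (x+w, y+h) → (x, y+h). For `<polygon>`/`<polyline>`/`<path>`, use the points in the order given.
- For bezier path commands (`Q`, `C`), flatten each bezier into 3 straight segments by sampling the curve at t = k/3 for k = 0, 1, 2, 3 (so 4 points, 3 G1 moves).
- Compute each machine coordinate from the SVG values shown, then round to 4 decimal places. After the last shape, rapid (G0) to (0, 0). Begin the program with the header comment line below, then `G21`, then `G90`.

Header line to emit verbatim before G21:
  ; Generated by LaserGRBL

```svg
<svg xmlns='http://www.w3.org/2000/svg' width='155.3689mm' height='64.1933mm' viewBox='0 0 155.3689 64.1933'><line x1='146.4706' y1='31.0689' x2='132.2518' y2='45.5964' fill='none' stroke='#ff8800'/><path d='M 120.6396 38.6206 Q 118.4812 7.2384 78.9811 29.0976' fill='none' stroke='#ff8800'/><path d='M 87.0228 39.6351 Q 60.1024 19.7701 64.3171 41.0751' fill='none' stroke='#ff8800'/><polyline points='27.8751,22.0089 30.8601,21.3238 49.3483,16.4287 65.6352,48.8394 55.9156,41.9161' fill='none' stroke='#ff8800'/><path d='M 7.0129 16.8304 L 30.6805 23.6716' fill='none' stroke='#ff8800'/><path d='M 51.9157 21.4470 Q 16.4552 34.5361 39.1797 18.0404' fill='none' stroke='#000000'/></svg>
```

1 u = 1 mm; y_m = 64.1933 − y.

[1] `<line>` line segment, #ff8800→score S502 F1742: (146.4706,33.1244) → (132.2518,18.5969)

[2] `<path>` quadratic bezier, #ff8800→score S502 F1742: (120.6396,25.5727) → (115.0516,40.5785) → (101.1654,43.7528) → (78.9811,35.0957)

[3] `<path>` quadratic bezier, #ff8800→score S502 F1742: (87.0228,24.5582) → (72.5353,33.2271) → (64.9668,32.7471) → (64.3171,23.1182)

[4] `<polyline>` open polyline, #ff8800→score S502 F1742: (27.8751,42.1844) → (30.8601,42.8695) → (49.3483,47.7646) → (65.6352,15.3539) → (55.9156,22.2772)

[5] `<path>` line segment, #ff8800→score S502 F1742: (7.0129,47.3629) → (30.6805,40.5217)

[6] `<path>` quadratic bezier, #000000→engrave S221 F2952: (51.9157,42.7463) → (34.7404,37.3074) → (30.4950,38.4430) → (39.1797,46.1529)

; Generated by LaserGRBL
G21
G90
G0 X146.4706 Y33.1244
M3 S502
G01 X132.2518 Y18.5969 F1742
M5
G0 X120.6396 Y25.5727
M3 S502
G01 X115.0516 Y40.5785 F1742
G01 X101.1654 Y43.7528
G01 X78.9811 Y35.0957
M5
G0 X87.0228 Y24.5582
M3 S502
G01 X72.5353 Y33.2271 F1742
G01 X64.9668 Y32.7471
G01 X64.3171 Y23.1182
M5
G0 X27.8751 Y42.1844
M3 S502
G01 X30.8601 Y42.8695 F1742
G01 X49.3483 Y47.7646
G01 X65.6352 Y15.3539
G01 X55.9156 Y22.2772
M5
G0 X7.0129 Y47.3629
M3 S502
G01 X30.6805 Y40.5217 F1742
M5
G0 X51.9157 Y42.7463
M3 S221
G01 X34.7404 Y37.3074 F2952
G01 X30.4950 Y38.4430
G01 X39.1797 Y46.1529
M5
G0 X0.0000 Y0.0000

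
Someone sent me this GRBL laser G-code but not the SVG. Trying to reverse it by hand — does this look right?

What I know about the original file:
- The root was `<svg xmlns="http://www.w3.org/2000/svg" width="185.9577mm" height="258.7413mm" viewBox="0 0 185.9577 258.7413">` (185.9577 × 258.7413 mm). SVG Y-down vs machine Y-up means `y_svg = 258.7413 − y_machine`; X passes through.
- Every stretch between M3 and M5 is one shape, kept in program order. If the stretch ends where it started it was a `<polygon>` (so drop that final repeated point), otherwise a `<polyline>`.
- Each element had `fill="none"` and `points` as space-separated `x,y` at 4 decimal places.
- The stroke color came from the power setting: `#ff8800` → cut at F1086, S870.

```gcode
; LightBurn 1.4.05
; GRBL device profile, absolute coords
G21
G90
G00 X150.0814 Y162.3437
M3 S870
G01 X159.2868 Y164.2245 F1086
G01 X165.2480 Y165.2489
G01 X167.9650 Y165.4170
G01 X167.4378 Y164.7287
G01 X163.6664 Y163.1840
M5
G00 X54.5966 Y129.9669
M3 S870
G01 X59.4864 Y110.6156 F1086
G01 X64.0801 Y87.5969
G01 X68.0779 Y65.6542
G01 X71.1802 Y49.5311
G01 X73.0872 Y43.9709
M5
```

Each laser-on run becomes one SVG element. Flip Y back into SVG space with y_svg = 258.7413 − y_machine. Every run uses S870, so all elements get stroke `#ff8800` (cut).

Run 1: The run is open, so emit a `<polyline>` with points (Y-flipped): 150.0814,96.3976 159.2868,94.5168 165.2480,93.4924 167.9650,93.3243 167.4378,94.0126 163.6664,95.5573.

Run 2: The run is open, so emit a `<polyline>` with points (Y-flipped): 54.5966,128.7744 59.4864,148.1257 64.0801,171.1444 68.0779,193.0871 71.1802,209.2102 73.0872,214.7704.

<svg xmlns="http://www.w3.org/2000/svg" width="185.9577mm" height="258.7413mm" viewBox="0 0 185.9577 258.7413">
  <polyline points="150.0814,96.3976 159.2868,94.5168 165.2480,93.4924 167.9650,93.3243 167.4378,94.0126 163.6664,95.5573" fill="none" stroke="#ff8800"/>
  <polyline points="54.5966,128.7744 59.4864,148.1257 64.0801,171.1444 68.0779,193.0871 71.1802,209.2102 73.0872,214.7704" fill="none" stroke="#ff8800"/>
</svg>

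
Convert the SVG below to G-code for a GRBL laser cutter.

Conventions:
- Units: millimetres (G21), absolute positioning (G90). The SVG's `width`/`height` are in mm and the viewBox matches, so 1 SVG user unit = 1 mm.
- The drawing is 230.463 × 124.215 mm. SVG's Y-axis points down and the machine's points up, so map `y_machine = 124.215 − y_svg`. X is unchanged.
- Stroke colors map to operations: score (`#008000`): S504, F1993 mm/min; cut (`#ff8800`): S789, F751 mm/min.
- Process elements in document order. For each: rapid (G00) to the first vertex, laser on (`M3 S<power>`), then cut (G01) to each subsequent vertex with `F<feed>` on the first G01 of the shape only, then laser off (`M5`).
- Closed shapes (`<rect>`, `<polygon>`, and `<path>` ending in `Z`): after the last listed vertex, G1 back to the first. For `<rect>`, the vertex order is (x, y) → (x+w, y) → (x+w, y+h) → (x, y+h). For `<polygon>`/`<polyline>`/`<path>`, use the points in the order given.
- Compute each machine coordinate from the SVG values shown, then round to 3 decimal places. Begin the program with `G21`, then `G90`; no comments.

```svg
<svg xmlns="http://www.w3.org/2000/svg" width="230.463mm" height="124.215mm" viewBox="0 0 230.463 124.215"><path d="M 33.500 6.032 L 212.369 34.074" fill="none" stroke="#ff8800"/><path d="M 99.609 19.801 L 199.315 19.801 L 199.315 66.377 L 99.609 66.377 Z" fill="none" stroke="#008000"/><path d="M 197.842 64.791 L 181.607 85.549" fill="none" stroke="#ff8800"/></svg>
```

viewBox `0 0 230.463 124.215` with mm width/height → 1 unit = 1 mm. Flip: y_m = 124.215 − y_svg.

**Shape 1** — `<path>` line segment, stroke `#ff8800` → cut (S789, F751). Machine vertices: (33.500,118.183) → (212.369,90.141). Open path.

**Shape 2** — `<path>` rectangle, stroke `#008000` → score (S504, F1993). Machine vertices: (99.609,104.414) → (199.315,104.414) → (199.315,57.838) → (99.609,57.838) → (99.609,104.414). Closed: final G1 returns to the first vertex.

**Shape 3** — `<path>` line segment, stroke `#ff8800` → cut (S789, F751). Machine vertices: (197.842,59.424) → (181.607,38.666). Open path.

G21
G90
G00 X33.500 Y118.183
M3 S789
G01 X212.369 Y90.141 F751
M5
G00 X99.609 Y104.414
M3 S504
G01 X199.315 Y104.414 F1993
G01 X199.315 Y57.838
G01 X99.609 Y57.838
G01 X99.609 Y104.414
M5
G00 X197.842 Y59.424
M3 S789
G01 X181.607 Y38.666 F751
M5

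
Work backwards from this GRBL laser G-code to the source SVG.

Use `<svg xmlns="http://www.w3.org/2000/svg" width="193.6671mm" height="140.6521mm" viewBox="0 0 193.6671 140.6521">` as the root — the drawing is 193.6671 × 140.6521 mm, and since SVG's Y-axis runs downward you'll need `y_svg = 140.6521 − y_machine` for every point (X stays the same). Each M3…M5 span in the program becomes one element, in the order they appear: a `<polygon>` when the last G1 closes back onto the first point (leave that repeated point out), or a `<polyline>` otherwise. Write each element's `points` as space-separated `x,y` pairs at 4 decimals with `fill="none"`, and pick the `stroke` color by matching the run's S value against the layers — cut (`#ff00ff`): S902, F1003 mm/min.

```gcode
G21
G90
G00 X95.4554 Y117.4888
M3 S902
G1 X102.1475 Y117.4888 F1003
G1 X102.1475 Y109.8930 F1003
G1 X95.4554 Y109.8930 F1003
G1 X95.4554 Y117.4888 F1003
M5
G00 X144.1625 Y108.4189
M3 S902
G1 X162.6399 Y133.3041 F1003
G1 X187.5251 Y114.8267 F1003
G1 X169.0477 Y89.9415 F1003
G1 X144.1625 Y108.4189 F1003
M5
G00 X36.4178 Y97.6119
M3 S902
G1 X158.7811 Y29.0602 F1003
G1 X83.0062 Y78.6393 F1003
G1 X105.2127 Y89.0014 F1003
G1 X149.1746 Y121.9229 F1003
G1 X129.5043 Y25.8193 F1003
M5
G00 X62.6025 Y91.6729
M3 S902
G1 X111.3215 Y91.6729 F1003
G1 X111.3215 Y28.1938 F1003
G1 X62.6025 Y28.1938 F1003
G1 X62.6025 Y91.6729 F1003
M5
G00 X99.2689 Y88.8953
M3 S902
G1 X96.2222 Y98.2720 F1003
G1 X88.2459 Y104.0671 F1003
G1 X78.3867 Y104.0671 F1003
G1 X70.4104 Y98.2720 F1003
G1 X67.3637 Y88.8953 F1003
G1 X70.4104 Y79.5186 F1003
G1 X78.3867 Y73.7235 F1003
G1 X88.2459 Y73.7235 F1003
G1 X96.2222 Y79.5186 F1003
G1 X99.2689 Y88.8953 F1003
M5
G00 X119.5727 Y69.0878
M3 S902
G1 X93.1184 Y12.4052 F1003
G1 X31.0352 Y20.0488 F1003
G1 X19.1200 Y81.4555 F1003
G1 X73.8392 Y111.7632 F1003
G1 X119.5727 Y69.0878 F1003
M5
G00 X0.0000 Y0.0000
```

Each laser-on run becomes one SVG element. Flip Y back into SVG space with y_svg = 140.6521 − y_machine. Every run uses S902, so all elements get stroke `#ff00ff` (cut).

Run 1: The run returns to its start, so emit a `<polygon>` with points (Y-flipped): 95.4554,23.1633 102.1475,23.1633 102.1475,30.7591 95.4554,30.7591.

Run 2: The run returns to its start, so emit a `<polygon>` with points (Y-flipped): 144.1625,32.2332 162.6399,7.3480 187.5251,25.8254 169.0477,50.7106.

Run 3: The run is open, so emit a `<polyline>` with points (Y-flipped): 36.4178,43.0402 158.7811,111.5919 83.0062,62.0128 105.2127,51.6507 149.1746,18.7292 129.5043,114.8328.

Run 4: The run returns to its start, so emit a `<polygon>` with points (Y-flipped): 62.6025,48.9792 111.3215,48.9792 111.3215,112.4583 62.6025,112.4583.

Run 5: The run returns to its start, so emit a `<polygon>` with points (Y-flipped): 99.2689,51.7568 96.2222,42.3801 88.2459,36.5850 78.3867,36.5850 70.4104,42.3801 67.3637,51.7568 70.4104,61.1335 78.3867,66.9286 88.2459,66.9286 96.2222,61.1335.

Run 6: The run returns to its start, so emit a `<polygon>` with points (Y-flipped): 119.5727,71.5643 93.1184,128.2469 31.0352,120.6033 19.1200,59.1966 73.8392,28.8889.

<svg xmlns="http://www.w3.org/2000/svg" width="193.6671mm" height="140.6521mm" viewBox="0 0 193.6671 140.6521">
  <polygon points="95.4554,23.1633 102.1475,23.1633 102.1475,30.7591 95.4554,30.7591" fill="none" stroke="#ff00ff"/>
  <polygon points="144.1625,32.2332 162.6399,7.3480 187.5251,25.8254 169.0477,50.7106" fill="none" stroke="#ff00ff"/>
  <polyline points="36.4178,43.0402 158.7811,111.5919 83.0062,62.0128 105.2127,51.6507 149.1746,18.7292 129.5043,114.8328" fill="none" stroke="#ff00ff"/>
  <polygon points="62.6025,48.9792 111.3215,48.9792 111.3215,112.4583 62.6025,112.4583" fill="none" stroke="#ff00ff"/>
  <polygon points="99.2689,51.7568 96.2222,42.3801 88.2459,36.5850 78.3867,36.5850 70.4104,42.3801 67.3637,51.7568 70.4104,61.1335 78.3867,66.9286 88.2459,66.9286 96.2222,61.1335" fill="none" stroke="#ff00ff"/>
  <polygon points="119.5727,71.5643 93.1184,128.2469 31.0352,120.6033 19.1200,59.1966 73.8392,28.8889" fill="none" stroke="#ff00ff"/>
</svg>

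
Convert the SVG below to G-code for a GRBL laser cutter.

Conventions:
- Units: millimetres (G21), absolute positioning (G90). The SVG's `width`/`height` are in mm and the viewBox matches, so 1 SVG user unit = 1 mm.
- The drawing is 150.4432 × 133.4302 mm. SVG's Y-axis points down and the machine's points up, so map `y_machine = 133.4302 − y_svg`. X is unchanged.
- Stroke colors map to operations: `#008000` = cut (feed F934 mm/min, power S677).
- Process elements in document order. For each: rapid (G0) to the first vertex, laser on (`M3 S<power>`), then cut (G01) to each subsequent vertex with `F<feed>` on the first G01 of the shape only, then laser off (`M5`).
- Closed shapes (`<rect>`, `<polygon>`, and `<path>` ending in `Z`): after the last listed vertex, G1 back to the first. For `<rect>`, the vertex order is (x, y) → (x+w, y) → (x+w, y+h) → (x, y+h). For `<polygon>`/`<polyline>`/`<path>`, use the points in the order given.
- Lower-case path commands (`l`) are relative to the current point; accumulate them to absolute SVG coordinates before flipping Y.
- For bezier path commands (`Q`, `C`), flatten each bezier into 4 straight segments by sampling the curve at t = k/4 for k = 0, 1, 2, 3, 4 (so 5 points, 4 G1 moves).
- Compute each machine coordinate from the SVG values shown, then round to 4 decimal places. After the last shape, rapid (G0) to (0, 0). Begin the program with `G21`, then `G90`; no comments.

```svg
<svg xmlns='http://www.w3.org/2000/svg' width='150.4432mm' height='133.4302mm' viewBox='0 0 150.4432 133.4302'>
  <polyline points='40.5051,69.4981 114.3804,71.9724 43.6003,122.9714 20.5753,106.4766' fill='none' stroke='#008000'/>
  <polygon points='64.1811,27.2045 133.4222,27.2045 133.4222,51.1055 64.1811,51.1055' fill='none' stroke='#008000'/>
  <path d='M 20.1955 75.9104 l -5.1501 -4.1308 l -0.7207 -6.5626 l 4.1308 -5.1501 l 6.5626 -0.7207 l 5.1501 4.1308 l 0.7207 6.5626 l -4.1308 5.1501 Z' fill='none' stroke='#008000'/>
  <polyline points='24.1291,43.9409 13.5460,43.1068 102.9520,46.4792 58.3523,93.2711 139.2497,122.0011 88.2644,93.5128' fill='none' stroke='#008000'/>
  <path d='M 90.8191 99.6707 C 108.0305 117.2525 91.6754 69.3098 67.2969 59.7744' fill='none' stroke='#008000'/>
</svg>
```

G21
G90
G0 X40.5051 Y63.9321
M3 S677
G01 X114.3804 Y61.4578 F934
G01 X43.6003 Y10.4588
G01 X20.5753 Y26.9536
M5
G0 X64.1811 Y106.2257
M3 S677
G01 X133.4222 Y106.2257 F934
G01 X133.4222 Y82.3247
G01 X64.1811 Y82.3247
G01 X64.1811 Y106.2257
M5
G0 X20.1955 Y57.5198
M3 S677
G01 X15.0454 Y61.6506 F934
G01 X14.3247 Y68.2132
G01 X18.4555 Y73.3633
G01 X25.0181 Y74.0840
G01 X30.1682 Y69.9532
G01 X30.8889 Y63.3906
G01 X26.7581 Y58.2405
G01 X20.1955 Y57.5198
M5
G0 X24.1291 Y89.4893
M3 S677
G01 X13.5460 Y90.3234 F934
G01 X102.9520 Y86.9510
G01 X58.3523 Y40.1591
G01 X139.2497 Y11.4291
G01 X88.2644 Y39.9174
M5
G0 X90.8191 Y33.7595
M3 S677
G01 X97.8330 Y31.2351 F934
G01 X94.6542 Y43.5387
G01 X83.6773 Y60.9268
G01 X67.2969 Y73.6558
M5
G0 X0.0000 Y0.0000

viewBox `0 0 150.4432 133.4302` with mm width/height → 1 unit = 1 mm. Flip: y_m = 133.4302 − y_svg.

**Shape 1** — `<polyline>` open polyline, stroke `#008000` → cut (S677, F934). Machine vertices: (40.5051,63.9321) → (114.3804,61.4578) → (43.6003,10.4588) → (20.5753,26.9536). Open path.

**Shape 2** — `<polygon>` rectangle, stroke `#008000` → cut (S677, F934). Machine vertices: (64.1811,106.2257) → (133.4222,106.2257) → (133.4222,82.3247) → (64.1811,82.3247) → (64.1811,106.2257). Closed: final G1 returns to the first vertex.

**Shape 3** — `<path>` regular polygon, stroke `#008000` → cut (S677, F934). Machine vertices: (20.1955,57.5198) → (15.0454,61.6506) → (14.3247,68.2132) → (18.4555,73.3633) → (25.0181,74.0840) → (30.1682,69.9532) → (30.8889,63.3906) → (26.7581,58.2405) → (20.1955,57.5198). Closed: final G1 returns to the first vertex.

**Shape 4** — `<polyline>` open polyline, stroke `#008000` → cut (S677, F934). Machine vertices: (24.1291,89.4893) → (13.5460,90.3234) → (102.9520,86.9510) → (58.3523,40.1591) → (139.2497,11.4291) → (88.2644,39.9174). Open path.

**Shape 5** — `<path>` cubic bezier, stroke `#008000` → cut (S677, F934). Control points (SVG): P0=(90.8191,99.6707), P1=(108.0305,117.2525), P2=(91.6754,69.3098), P3=(67.2969,59.7744); sampled at t=k/4. Machine vertices: (90.8191,33.7595) → (97.8330,31.2351) → (94.6542,43.5387) → (83.6773,60.9268) → (67.2969,73.6558). Open path.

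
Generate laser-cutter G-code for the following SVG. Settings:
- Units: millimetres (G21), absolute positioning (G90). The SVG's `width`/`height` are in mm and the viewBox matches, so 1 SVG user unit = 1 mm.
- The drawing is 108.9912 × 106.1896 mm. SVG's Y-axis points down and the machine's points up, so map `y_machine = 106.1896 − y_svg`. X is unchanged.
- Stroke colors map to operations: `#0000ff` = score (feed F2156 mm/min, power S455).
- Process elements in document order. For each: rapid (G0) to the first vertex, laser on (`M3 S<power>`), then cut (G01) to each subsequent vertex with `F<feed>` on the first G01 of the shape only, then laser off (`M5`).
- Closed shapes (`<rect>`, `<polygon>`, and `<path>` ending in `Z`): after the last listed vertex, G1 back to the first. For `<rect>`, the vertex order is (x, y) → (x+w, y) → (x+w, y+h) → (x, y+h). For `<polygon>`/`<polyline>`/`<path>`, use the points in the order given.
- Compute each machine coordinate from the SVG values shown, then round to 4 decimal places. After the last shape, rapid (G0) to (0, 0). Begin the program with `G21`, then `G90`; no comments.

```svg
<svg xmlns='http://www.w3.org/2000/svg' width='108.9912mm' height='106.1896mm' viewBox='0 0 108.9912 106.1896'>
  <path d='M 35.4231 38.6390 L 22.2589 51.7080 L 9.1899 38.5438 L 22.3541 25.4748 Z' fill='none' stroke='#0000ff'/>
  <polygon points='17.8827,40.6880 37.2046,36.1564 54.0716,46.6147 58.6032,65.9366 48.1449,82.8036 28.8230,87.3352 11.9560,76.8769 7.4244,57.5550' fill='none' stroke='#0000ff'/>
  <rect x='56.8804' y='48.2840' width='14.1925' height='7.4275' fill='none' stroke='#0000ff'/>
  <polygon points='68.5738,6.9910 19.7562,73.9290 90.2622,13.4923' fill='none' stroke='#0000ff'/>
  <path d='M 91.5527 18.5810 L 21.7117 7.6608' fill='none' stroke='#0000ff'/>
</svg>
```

G21
G90
G0 X35.4231 Y67.5506
M3 S455
G01 X22.2589 Y54.4816 F2156
G01 X9.1899 Y67.6458
G01 X22.3541 Y80.7148
G01 X35.4231 Y67.5506
M5
G0 X17.8827 Y65.5016
M3 S455
G01 X37.2046 Y70.0332 F2156
G01 X54.0716 Y59.5749
G01 X58.6032 Y40.2530
G01 X48.1449 Y23.3860
G01 X28.8230 Y18.8544
G01 X11.9560 Y29.3127
G01 X7.4244 Y48.6346
G01 X17.8827 Y65.5016
M5
G0 X56.8804 Y57.9056
M3 S455
G01 X71.0729 Y57.9056 F2156
G01 X71.0729 Y50.4781
G01 X56.8804 Y50.4781
G01 X56.8804 Y57.9056
M5
G0 X68.5738 Y99.1986
M3 S455
G01 X19.7562 Y32.2606 F2156
G01 X90.2622 Y92.6973
G01 X68.5738 Y99.1986
M5
G0 X91.5527 Y87.6086
M3 S455
G01 X21.7117 Y98.5288 F2156
M5
G0 X0.0000 Y0.0000

1 u = 1 mm; y_m = 106.1896 − y.

[1] `<path>` regular polygon, #0000ff→score S455 F2156: (35.4231,67.5506) → (22.2589,54.4816) → (9.1899,67.6458) → (22.3541,80.7148) → (35.4231,67.5506) (closed)

[2] `<polygon>` regular polygon, #0000ff→score S455 F2156: (17.8827,65.5016) → (37.2046,70.0332) → (54.0716,59.5749) → (58.6032,40.2530) → (48.1449,23.3860) → (28.8230,18.8544) → (11.9560,29.3127) → (7.4244,48.6346) → (17.8827,65.5016) (closed)

[3] `<rect>` rectangle, #0000ff→score S455 F2156: (56.8804,57.9056) → (71.0729,57.9056) → (71.0729,50.4781) → (56.8804,50.4781) → (56.8804,57.9056) (closed)

[4] `<polygon>` closed polygon, #0000ff→score S455 F2156: (68.5738,99.1986) → (19.7562,32.2606) → (90.2622,92.6973) → (68.5738,99.1986) (closed)

[5] `<path>` line segment, #0000ff→score S455 F2156: (91.5527,87.6086) → (21.7117,98.5288)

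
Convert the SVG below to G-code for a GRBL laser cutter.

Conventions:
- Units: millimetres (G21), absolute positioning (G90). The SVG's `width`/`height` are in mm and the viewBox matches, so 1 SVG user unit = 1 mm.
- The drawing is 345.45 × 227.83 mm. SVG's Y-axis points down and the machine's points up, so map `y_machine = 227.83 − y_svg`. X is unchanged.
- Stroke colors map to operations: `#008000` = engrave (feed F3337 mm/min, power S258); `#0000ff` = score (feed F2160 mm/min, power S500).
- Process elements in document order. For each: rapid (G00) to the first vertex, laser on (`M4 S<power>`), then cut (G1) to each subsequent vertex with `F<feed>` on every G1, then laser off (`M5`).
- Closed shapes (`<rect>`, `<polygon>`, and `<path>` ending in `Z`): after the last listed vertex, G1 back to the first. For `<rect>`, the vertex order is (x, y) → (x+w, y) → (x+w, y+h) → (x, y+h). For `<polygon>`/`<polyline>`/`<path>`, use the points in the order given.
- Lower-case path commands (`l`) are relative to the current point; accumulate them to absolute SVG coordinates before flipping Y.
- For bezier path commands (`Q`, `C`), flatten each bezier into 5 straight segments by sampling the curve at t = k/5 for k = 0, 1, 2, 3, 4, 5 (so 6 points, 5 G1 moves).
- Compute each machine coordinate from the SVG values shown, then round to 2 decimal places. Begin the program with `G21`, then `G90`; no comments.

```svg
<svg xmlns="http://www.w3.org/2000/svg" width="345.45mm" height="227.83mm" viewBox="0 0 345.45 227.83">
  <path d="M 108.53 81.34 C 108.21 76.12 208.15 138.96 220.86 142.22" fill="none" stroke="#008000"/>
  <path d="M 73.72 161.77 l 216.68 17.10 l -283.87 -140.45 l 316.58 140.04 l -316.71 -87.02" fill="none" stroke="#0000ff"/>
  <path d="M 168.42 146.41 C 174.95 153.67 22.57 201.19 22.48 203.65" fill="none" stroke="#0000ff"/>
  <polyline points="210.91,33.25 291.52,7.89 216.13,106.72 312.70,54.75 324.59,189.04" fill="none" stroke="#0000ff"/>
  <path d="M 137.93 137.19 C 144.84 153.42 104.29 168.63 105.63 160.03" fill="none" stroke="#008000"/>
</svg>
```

G21
G90
G00 X108.53 Y146.49
M4 S258
G1 X118.87 Y142.48 F3337
G1 X144.27 Y128.25 F3337
G1 X175.74 Y109.95 F3337
G1 X204.27 Y93.69 F3337
G1 X220.86 Y85.61 F3337
M5
G00 X73.72 Y66.06
M4 S500
G1 X290.40 Y48.96 F2160
G1 X6.53 Y189.41 F2160
G1 X323.11 Y49.37 F2160
G1 X6.40 Y136.39 F2160
M5
G00 X168.42 Y81.42
M4 S500
G1 X155.76 Y72.92 F2160
G1 X119.90 Y58.84 F2160
G1 X75.77 Y43.30 F2160
G1 X38.32 Y30.38 F2160
G1 X22.48 Y24.18 F2160
M5
G00 X210.91 Y194.58
M4 S500
G1 X291.52 Y219.94 F2160
G1 X216.13 Y121.11 F2160
G1 X312.70 Y173.08 F2160
G1 X324.59 Y38.79 F2160
M5
G00 X137.93 Y90.64
M4 S258
G1 X137.10 Y81.21 F3337
G1 X129.16 Y73.11 F3337
G1 X118.41 Y67.45 F3337
G1 X109.14 Y65.31 F3337
G1 X105.63 Y67.80 F3337
M5

1 u = 1 mm; y_m = 227.83 − y.

[1] `<path>` cubic bezier, #008000→engrave S258 F3337: (108.53,146.49) → (118.87,142.48) → (144.27,128.25) → (175.74,109.95) → (204.27,93.69) → (220.86,85.61)

[2] `<path>` open polyline, #0000ff→score S500 F2160: (73.72,66.06) → (290.40,48.96) → (6.53,189.41) → (323.11,49.37) → (6.40,136.39)

[3] `<path>` cubic bezier, #0000ff→score S500 F2160: (168.42,81.42) → (155.76,72.92) → (119.90,58.84) → (75.77,43.30) → (38.32,30.38) → (22.48,24.18)

[4] `<polyline>` open polyline, #0000ff→score S500 F2160: (210.91,194.58) → (291.52,219.94) → (216.13,121.11) → (312.70,173.08) → (324.59,38.79)

[5] `<path>` cubic bezier, #008000→engrave S258 F3337: (137.93,90.64) → (137.10,81.21) → (129.16,73.11) → (118.41,67.45) → (109.14,65.31) → (105.63,67.80)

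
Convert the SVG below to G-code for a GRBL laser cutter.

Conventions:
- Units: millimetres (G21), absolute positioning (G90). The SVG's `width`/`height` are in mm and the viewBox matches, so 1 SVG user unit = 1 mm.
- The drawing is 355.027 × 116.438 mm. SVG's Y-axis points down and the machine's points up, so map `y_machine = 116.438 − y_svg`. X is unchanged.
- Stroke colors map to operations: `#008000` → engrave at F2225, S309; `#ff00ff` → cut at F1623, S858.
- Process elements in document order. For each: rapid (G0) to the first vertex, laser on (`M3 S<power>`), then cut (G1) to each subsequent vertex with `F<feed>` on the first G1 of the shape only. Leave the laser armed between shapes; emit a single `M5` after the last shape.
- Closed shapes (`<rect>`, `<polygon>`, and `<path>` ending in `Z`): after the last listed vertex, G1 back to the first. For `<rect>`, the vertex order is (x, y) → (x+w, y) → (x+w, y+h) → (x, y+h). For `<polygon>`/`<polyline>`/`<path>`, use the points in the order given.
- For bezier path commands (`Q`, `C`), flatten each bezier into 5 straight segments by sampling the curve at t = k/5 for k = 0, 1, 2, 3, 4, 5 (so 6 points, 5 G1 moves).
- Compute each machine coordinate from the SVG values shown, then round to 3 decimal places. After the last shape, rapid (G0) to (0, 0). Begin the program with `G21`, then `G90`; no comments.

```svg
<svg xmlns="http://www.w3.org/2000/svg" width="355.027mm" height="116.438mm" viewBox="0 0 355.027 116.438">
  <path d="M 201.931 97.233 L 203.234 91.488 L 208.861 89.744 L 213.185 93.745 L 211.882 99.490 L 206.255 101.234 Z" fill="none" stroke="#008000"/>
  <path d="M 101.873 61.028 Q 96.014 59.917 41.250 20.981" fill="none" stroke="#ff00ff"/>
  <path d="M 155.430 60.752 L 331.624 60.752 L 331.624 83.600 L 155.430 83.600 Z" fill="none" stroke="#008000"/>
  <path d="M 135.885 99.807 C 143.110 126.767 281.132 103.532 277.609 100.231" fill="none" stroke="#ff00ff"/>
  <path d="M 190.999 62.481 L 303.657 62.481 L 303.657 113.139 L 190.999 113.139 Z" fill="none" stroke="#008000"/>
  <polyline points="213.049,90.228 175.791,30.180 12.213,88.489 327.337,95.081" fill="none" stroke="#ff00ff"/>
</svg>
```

Since the viewBox matches the mm dimensions, user units are millimetres directly. The only transform is the Y-flip y_m = 116.438 − y_svg.

Shape 1 is a regular polygon drawn with `<path>`. Its stroke #008000 means engrave at S309, F2225. After flipping Y the toolpath is (201.931,19.205) → (203.234,24.950) → (208.861,26.694) → (213.185,22.693) → (211.882,16.948) → (206.255,15.204) → (201.931,19.205), returning to the start.

Shape 2 is a quadratic bezier drawn with `<path>`. Its stroke #ff00ff means cut at S858, F1623. After flipping Y the toolpath is (101.873,55.410) → (97.573,57.367) → (89.361,62.351) → (77.236,70.360) → (61.199,81.396) → (41.250,95.457).

Shape 3 is a rectangle drawn with `<path>`. Its stroke #008000 means engrave at S309, F2225. After flipping Y the toolpath is (155.430,55.686) → (331.624,55.686) → (331.624,32.838) → (155.430,32.838) → (155.430,55.686), returning to the start.

Shape 4 is a cubic bezier drawn with `<path>`. Its stroke #ff00ff means cut at S858, F1623. After flipping Y the toolpath is (135.885,16.631) → (153.737,5.917) → (189.908,3.884) → (231.325,7.166) → (264.916,12.395) → (277.609,16.207).

Shape 5 is a rectangle drawn with `<path>`. Its stroke #008000 means engrave at S309, F2225. After flipping Y the toolpath is (190.999,53.957) → (303.657,53.957) → (303.657,3.299) → (190.999,3.299) → (190.999,53.957), returning to the start.

Shape 6 is a open polyline drawn with `<polyline>`. Its stroke #ff00ff means cut at S858, F1623. After flipping Y the toolpath is (213.049,26.210) → (175.791,86.258) → (12.213,27.949) → (327.337,21.357).

G21
G90
G0 X201.931 Y19.205
M3 S309
G1 X203.234 Y24.950 F2225
G1 X208.861 Y26.694
G1 X213.185 Y22.693
G1 X211.882 Y16.948
G1 X206.255 Y15.204
G1 X201.931 Y19.205
G0 X101.873 Y55.410
M3 S858
G1 X97.573 Y57.367 F1623
G1 X89.361 Y62.351
G1 X77.236 Y70.360
G1 X61.199 Y81.396
G1 X41.250 Y95.457
G0 X155.430 Y55.686
M3 S309
G1 X331.624 Y55.686 F2225
G1 X331.624 Y32.838
G1 X155.430 Y32.838
G1 X155.430 Y55.686
G0 X135.885 Y16.631
M3 S858
G1 X153.737 Y5.917 F1623
G1 X189.908 Y3.884
G1 X231.325 Y7.166
G1 X264.916 Y12.395
G1 X277.609 Y16.207
G0 X190.999 Y53.957
M3 S309
G1 X303.657 Y53.957 F2225
G1 X303.657 Y3.299
G1 X190.999 Y3.299
G1 X190.999 Y53.957
G0 X213.049 Y26.210
M3 S858
G1 X175.791 Y86.258 F1623
G1 X12.213 Y27.949
G1 X327.337 Y21.357
M5
G0 X0.000 Y0.000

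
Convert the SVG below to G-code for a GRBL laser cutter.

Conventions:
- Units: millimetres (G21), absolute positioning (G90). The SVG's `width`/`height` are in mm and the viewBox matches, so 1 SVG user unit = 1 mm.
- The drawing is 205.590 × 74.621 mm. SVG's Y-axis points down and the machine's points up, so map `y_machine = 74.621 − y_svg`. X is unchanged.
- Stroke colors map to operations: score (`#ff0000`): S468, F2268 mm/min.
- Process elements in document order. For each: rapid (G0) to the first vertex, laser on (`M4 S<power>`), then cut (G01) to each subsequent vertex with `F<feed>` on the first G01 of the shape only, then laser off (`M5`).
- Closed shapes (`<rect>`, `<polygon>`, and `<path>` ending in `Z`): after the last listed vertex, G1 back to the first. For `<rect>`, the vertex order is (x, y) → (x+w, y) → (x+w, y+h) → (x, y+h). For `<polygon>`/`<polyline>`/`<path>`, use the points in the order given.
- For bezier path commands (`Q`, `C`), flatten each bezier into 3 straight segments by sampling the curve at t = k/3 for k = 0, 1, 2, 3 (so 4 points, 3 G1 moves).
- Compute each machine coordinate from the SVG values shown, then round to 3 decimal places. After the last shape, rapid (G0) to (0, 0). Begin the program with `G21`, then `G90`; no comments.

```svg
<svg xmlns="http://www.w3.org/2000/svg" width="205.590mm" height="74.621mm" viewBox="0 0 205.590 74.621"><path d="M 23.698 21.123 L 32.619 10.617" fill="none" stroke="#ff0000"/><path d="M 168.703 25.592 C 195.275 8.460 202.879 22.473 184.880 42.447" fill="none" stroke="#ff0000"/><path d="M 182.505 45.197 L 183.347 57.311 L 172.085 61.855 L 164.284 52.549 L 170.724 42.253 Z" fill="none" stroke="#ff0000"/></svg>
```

G21
G90
G0 X23.698 Y53.498
M4 S468
G01 X32.619 Y64.004 F2268
M5
G0 X168.703 Y49.029
M4 S468
G01 X188.707 Y56.712 F2268
G01 X194.590 Y49.228
G01 X184.880 Y32.174
M5
G0 X182.505 Y29.424
M4 S468
G01 X183.347 Y17.310 F2268
G01 X172.085 Y12.766
G01 X164.284 Y22.072
G01 X170.724 Y32.368
G01 X182.505 Y29.424
M5
G0 X0.000 Y0.000

viewBox `0 0 205.590 74.621` with mm width/height → 1 unit = 1 mm. Flip: y_m = 74.621 − y_svg.

**Shape 1** — `<path>` line segment, stroke `#ff0000` → score (S468, F2268). Machine vertices: (23.698,53.498) → (32.619,64.004). Open path.

**Shape 2** — `<path>` cubic bezier, stroke `#ff0000` → score (S468, F2268). Control points (SVG): P0=(168.703,25.592), P1=(195.275,8.460), P2=(202.879,22.473), P3=(184.880,42.447); sampled at t=k/3. Machine vertices: (168.703,49.029) → (188.707,56.712) → (194.590,49.228) → (184.880,32.174). Open path.

**Shape 3** — `<path>` regular polygon, stroke `#ff0000` → score (S468, F2268). Machine vertices: (182.505,29.424) → (183.347,17.310) → (172.085,12.766) → (164.284,22.072) → (170.724,32.368) → (182.505,29.424). Closed: final G1 returns to the first vertex.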